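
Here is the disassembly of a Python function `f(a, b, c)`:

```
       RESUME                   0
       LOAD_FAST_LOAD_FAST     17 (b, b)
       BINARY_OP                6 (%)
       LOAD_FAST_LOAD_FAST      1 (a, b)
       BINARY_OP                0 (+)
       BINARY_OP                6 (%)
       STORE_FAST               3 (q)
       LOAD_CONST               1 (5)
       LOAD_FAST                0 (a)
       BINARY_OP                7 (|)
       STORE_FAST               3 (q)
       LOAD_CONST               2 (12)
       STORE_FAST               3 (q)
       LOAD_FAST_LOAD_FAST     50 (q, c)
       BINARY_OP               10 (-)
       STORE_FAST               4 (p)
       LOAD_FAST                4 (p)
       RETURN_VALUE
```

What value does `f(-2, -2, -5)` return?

LOAD_FAST_LOAD_FAST b,b → push -2,-2. Stack: [-2, -2]
BINARY_OP % → -2 % -2 = 0. Stack: [0]
LOAD_FAST_LOAD_FAST a,b → push -2,-2. Stack: [0, -2, -2]
BINARY_OP + → -2 + -2 = -4. Stack: [0, -4]
BINARY_OP % → 0 % -4 = 0. Stack: [0]
STORE_FAST q → q=0. Stack: []
LOAD_CONST → push 5. Stack: [5]
LOAD_FAST a → push -2. Stack: [5, -2]
BINARY_OP | → 5 | -2 = -1. Stack: [-1]
STORE_FAST q → q=-1. Stack: []
LOAD_CONST → push 12. Stack: [12]
STORE_FAST q → q=12. Stack: []
LOAD_FAST_LOAD_FAST q,c → push 12,-5. Stack: [12, -5]
BINARY_OP - → 12 - -5 = 17. Stack: [17]
STORE_FAST p → p=17. Stack: []
LOAD_FAST p → push 17. Stack: [17]
RETURN_VALUE → return 17.

17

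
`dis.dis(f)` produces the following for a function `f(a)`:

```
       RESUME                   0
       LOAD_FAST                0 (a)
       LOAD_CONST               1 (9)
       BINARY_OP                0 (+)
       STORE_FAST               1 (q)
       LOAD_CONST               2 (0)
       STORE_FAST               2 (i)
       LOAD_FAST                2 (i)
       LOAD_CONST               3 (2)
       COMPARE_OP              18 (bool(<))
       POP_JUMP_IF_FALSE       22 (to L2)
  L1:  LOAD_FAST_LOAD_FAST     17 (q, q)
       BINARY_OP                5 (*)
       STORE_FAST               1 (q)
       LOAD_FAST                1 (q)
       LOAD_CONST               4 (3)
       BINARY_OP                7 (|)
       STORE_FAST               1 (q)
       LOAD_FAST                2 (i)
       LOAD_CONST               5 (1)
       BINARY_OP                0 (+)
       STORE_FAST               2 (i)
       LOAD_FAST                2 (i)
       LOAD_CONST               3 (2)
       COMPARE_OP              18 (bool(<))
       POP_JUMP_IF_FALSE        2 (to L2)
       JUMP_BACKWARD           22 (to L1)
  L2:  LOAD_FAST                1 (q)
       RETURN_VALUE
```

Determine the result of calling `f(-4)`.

LOAD_FAST a → push -4. Stack: [-4]
LOAD_CONST → push 9. Stack: [-4, 9]
BINARY_OP + → -4 + 9 = 5. Stack: [5]
STORE_FAST q → q=5. Stack: []
LOAD_CONST → push 0. Stack: [0]
STORE_FAST i → i=0. Stack: []
LOAD_FAST i → push 0. Stack: [0]
LOAD_CONST → push 2. Stack: [0, 2]
COMPARE_OP bool(<) → 0 vs 2 = True. Stack: [True]
POP_JUMP_IF_FALSE → pop True; no jump. Stack: []
LOAD_FAST_LOAD_FAST q,q → push 5,5. Stack: [5, 5]
BINARY_OP * → 5 * 5 = 25. Stack: [25]
STORE_FAST q → q=25. Stack: []
LOAD_FAST q → push 25. Stack: [25]
LOAD_CONST → push 3. Stack: [25, 3]
BINARY_OP | → 25 | 3 = 27. Stack: [27]
STORE_FAST q → q=27. Stack: []
LOAD_FAST i → push 0. Stack: [0]
LOAD_CONST → push 1. Stack: [0, 1]
BINARY_OP + → 0 + 1 = 1. Stack: [1]
STORE_FAST i → i=1. Stack: []
LOAD_FAST i → push 1. Stack: [1]
LOAD_CONST → push 2. Stack: [1, 2]
COMPARE_OP bool(<) → 1 vs 2 = True. Stack: [True]
POP_JUMP_IF_FALSE → pop True; no jump. Stack: []
LOAD_FAST_LOAD_FAST q,q → push 27,27. Stack: [27, 27]
BINARY_OP * → 27 * 27 = 729. Stack: [729]
STORE_FAST q → q=729. Stack: []
LOAD_FAST q → push 729. Stack: [729]
LOAD_CONST → push 3. Stack: [729, 3]
BINARY_OP | → 729 | 3 = 731. Stack: [731]
STORE_FAST q → q=731. Stack: []
LOAD_FAST i → push 1. Stack: [1]
LOAD_CONST → push 1. Stack: [1, 1]
BINARY_OP + → 1 + 1 = 2. Stack: [2]
STORE_FAST i → i=2. Stack: []
LOAD_FAST i → push 2. Stack: [2]
LOAD_CONST → push 2. Stack: [2, 2]
COMPARE_OP bool(<) → 2 vs 2 = False. Stack: [False]
POP_JUMP_IF_FALSE → pop False; jump. Stack: []
LOAD_FAST q → push 731. Stack: [731]
RETURN_VALUE → return 731.

731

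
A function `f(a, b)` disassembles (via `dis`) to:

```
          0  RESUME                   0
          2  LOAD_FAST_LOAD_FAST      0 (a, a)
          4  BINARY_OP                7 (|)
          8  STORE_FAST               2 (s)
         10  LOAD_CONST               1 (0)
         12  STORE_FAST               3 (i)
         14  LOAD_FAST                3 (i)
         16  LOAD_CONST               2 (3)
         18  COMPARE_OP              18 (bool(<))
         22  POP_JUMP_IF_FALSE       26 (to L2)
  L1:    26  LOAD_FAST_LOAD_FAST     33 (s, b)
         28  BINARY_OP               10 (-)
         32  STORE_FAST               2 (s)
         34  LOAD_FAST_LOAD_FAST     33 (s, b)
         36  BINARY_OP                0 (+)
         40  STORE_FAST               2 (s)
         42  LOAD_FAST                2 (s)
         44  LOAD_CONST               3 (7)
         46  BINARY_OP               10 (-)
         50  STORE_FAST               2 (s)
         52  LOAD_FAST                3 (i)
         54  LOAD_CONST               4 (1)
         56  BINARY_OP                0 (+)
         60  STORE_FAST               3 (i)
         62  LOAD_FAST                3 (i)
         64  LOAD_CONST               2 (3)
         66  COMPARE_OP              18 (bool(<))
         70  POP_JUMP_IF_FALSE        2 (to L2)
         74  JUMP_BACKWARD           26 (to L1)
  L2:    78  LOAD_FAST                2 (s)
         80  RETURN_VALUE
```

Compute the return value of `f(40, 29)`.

19

LOAD_FAST_LOAD_FAST a,a → push 40,40. Stack: [40, 40]
BINARY_OP | → 40 | 40 = 40. Stack: [40]
STORE_FAST s → s=40. Stack: []
LOAD_CONST → push 0. Stack: [0]
STORE_FAST i → i=0. Stack: []
LOAD_FAST i → push 0. Stack: [0]
LOAD_CONST → push 3. Stack: [0, 3]
COMPARE_OP bool(<) → 0 vs 3 = True. Stack: [True]
POP_JUMP_IF_FALSE → pop True; no jump. Stack: []
LOAD_FAST_LOAD_FAST s,b → push 40,29. Stack: [40, 29]
BINARY_OP - → 40 - 29 = 11. Stack: [11]
STORE_FAST s → s=11. Stack: []
LOAD_FAST_LOAD_FAST s,b → push 11,29. Stack: [11, 29]
BINARY_OP + → 11 + 29 = 40. Stack: [40]
STORE_FAST s → s=40. Stack: []
LOAD_FAST s → push 40. Stack: [40]
LOAD_CONST → push 7. Stack: [40, 7]
BINARY_OP - → 40 - 7 = 33. Stack: [33]
STORE_FAST s → s=33. Stack: []
LOAD_FAST i → push 0. Stack: [0]
LOAD_CONST → push 1. Stack: [0, 1]
BINARY_OP + → 0 + 1 = 1. Stack: [1]
STORE_FAST i → i=1. Stack: []
LOAD_FAST i → push 1. Stack: [1]
LOAD_CONST → push 3. Stack: [1, 3]
COMPARE_OP bool(<) → 1 vs 3 = True. Stack: [True]
POP_JUMP_IF_FALSE → pop True; no jump. Stack: []
LOAD_FAST_LOAD_FAST s,b → push 33,29. Stack: [33, 29]
BINARY_OP - → 33 - 29 = 4. Stack: [4]
STORE_FAST s → s=4. Stack: []
LOAD_FAST_LOAD_FAST s,b → push 4,29. Stack: [4, 29]
BINARY_OP + → 4 + 29 = 33. Stack: [33]
STORE_FAST s → s=33. Stack: []
LOAD_FAST s → push 33. Stack: [33]
LOAD_CONST → push 7. Stack: [33, 7]
BINARY_OP - → 33 - 7 = 26. Stack: [26]
STORE_FAST s → s=26. Stack: []
LOAD_FAST i → push 1. Stack: [1]
LOAD_CONST → push 1. Stack: [1, 1]
BINARY_OP + → 1 + 1 = 2. Stack: [2]
STORE_FAST i → i=2. Stack: []
LOAD_FAST i → push 2. Stack: [2]
LOAD_CONST → push 3. Stack: [2, 3]
COMPARE_OP bool(<) → 2 vs 3 = True. Stack: [True]
POP_JUMP_IF_FALSE → pop True; no jump. Stack: []
LOAD_FAST_LOAD_FAST s,b → push 26,29. Stack: [26, 29]
BINARY_OP - → 26 - 29 = -3. Stack: [-3]
STORE_FAST s → s=-3. Stack: []
LOAD_FAST_LOAD_FAST s,b → push -3,29. Stack: [-3, 29]
BINARY_OP + → -3 + 29 = 26. Stack: [26]
STORE_FAST s → s=26. Stack: []
LOAD_FAST s → push 26. Stack: [26]
LOAD_CONST → push 7. Stack: [26, 7]
BINARY_OP - → 26 - 7 = 19. Stack: [19]
STORE_FAST s → s=19. Stack: []
LOAD_FAST i → push 2. Stack: [2]
LOAD_CONST → push 1. Stack: [2, 1]
BINARY_OP + → 2 + 1 = 3. Stack: [3]
STORE_FAST i → i=3. Stack: []
LOAD_FAST i → push 3. Stack: [3]
LOAD_CONST → push 3. Stack: [3, 3]
COMPARE_OP bool(<) → 3 vs 3 = False. Stack: [False]
POP_JUMP_IF_FALSE → pop False; jump. Stack: []
LOAD_FAST s → push 19. Stack: [19]
RETURN_VALUE → return 19.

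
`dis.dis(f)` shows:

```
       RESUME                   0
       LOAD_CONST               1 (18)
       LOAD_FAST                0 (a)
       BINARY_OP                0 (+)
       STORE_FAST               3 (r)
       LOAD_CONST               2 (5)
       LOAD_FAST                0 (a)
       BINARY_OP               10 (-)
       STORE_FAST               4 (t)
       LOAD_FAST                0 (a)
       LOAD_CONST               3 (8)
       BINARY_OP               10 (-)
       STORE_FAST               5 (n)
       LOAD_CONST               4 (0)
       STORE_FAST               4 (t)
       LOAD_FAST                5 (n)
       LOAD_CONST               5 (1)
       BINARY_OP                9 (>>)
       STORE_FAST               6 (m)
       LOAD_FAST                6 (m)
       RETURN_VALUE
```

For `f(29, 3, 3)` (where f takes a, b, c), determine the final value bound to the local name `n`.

21

LOAD_CONST → push 18. Stack: [18]
LOAD_FAST a → push 29. Stack: [18, 29]
BINARY_OP + → 18 + 29 = 47. Stack: [47]
STORE_FAST r → r=47. Stack: []
LOAD_CONST → push 5. Stack: [5]
LOAD_FAST a → push 29. Stack: [5, 29]
BINARY_OP - → 5 - 29 = -24. Stack: [-24]
STORE_FAST t → t=-24. Stack: []
LOAD_FAST a → push 29. Stack: [29]
LOAD_CONST → push 8. Stack: [29, 8]
BINARY_OP - → 29 - 8 = 21. Stack: [21]
STORE_FAST n → n=21. Stack: []
LOAD_CONST → push 0. Stack: [0]
STORE_FAST t → t=0. Stack: []
LOAD_FAST n → push 21. Stack: [21]
LOAD_CONST → push 1. Stack: [21, 1]
BINARY_OP >> → 21 >> 1 = 10. Stack: [10]
STORE_FAST m → m=10. Stack: []
LOAD_FAST m → push 10. Stack: [10]
RETURN_VALUE → return 10.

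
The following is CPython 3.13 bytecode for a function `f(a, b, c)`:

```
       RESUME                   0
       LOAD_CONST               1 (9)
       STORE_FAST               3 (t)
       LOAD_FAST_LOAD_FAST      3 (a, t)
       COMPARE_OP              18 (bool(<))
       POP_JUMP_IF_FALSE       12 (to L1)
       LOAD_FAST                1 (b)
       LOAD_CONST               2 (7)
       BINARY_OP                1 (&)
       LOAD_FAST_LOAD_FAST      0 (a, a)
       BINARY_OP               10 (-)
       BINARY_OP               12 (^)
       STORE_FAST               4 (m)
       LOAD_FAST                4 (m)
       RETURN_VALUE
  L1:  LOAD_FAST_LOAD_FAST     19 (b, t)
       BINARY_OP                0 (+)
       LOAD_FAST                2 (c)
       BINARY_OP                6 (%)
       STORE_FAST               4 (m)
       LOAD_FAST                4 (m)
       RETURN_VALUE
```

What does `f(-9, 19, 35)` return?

LOAD_CONST → push 9. Stack: [9]
STORE_FAST t → t=9. Stack: []
LOAD_FAST_LOAD_FAST a,t → push -9,9. Stack: [-9, 9]
COMPARE_OP bool(<) → -9 vs 9 = True. Stack: [True]
POP_JUMP_IF_FALSE → pop True; no jump. Stack: []
LOAD_FAST b → push 19. Stack: [19]
LOAD_CONST → push 7. Stack: [19, 7]
BINARY_OP & → 19 & 7 = 3. Stack: [3]
LOAD_FAST_LOAD_FAST a,a → push -9,-9. Stack: [3, -9, -9]
BINARY_OP - → -9 - -9 = 0. Stack: [3, 0]
BINARY_OP ^ → 3 ^ 0 = 3. Stack: [3]
STORE_FAST m → m=3. Stack: []
LOAD_FAST m → push 3. Stack: [3]
RETURN_VALUE → return 3.

3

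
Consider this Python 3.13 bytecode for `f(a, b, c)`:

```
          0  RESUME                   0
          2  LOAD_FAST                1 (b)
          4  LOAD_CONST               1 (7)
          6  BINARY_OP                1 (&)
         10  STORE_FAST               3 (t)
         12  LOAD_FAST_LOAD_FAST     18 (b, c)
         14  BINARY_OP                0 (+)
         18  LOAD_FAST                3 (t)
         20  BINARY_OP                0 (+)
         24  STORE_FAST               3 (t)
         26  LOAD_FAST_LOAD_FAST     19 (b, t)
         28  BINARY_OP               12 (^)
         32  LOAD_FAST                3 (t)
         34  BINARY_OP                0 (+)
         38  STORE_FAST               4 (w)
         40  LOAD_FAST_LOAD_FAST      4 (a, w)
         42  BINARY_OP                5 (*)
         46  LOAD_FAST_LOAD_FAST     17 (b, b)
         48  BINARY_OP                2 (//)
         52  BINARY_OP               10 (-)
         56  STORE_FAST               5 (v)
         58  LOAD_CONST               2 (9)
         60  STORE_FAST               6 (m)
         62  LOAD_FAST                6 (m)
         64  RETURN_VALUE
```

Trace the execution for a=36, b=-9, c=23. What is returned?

9

LOAD_FAST b → push -9. Stack: [-9]
LOAD_CONST → push 7. Stack: [-9, 7]
BINARY_OP & → -9 & 7 = 7. Stack: [7]
STORE_FAST t → t=7. Stack: []
LOAD_FAST_LOAD_FAST b,c → push -9,23. Stack: [-9, 23]
BINARY_OP + → -9 + 23 = 14. Stack: [14]
LOAD_FAST t → push 7. Stack: [14, 7]
BINARY_OP + → 14 + 7 = 21. Stack: [21]
STORE_FAST t → t=21. Stack: []
LOAD_FAST_LOAD_FAST b,t → push -9,21. Stack: [-9, 21]
BINARY_OP ^ → -9 ^ 21 = -30. Stack: [-30]
LOAD_FAST t → push 21. Stack: [-30, 21]
BINARY_OP + → -30 + 21 = -9. Stack: [-9]
STORE_FAST w → w=-9. Stack: []
LOAD_FAST_LOAD_FAST a,w → push 36,-9. Stack: [36, -9]
BINARY_OP * → 36 * -9 = -324. Stack: [-324]
LOAD_FAST_LOAD_FAST b,b → push -9,-9. Stack: [-324, -9, -9]
BINARY_OP // → -9 // -9 = 1. Stack: [-324, 1]
BINARY_OP - → -324 - 1 = -325. Stack: [-325]
STORE_FAST v → v=-325. Stack: []
LOAD_CONST → push 9. Stack: [9]
STORE_FAST m → m=9. Stack: []
LOAD_FAST m → push 9. Stack: [9]
RETURN_VALUE → return 9.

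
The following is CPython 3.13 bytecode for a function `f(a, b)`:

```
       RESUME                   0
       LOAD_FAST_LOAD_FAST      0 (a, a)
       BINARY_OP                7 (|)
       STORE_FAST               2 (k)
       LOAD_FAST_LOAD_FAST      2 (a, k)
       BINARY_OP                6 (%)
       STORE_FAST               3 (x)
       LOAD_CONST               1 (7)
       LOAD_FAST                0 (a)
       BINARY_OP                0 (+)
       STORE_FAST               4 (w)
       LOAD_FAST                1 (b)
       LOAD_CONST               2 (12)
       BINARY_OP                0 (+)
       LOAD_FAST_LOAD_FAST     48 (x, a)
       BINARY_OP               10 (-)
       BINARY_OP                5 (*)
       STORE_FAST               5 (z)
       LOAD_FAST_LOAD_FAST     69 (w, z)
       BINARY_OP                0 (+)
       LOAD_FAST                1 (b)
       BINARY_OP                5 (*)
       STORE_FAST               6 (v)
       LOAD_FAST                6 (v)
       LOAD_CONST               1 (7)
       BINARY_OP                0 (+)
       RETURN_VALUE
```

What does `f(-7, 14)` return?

LOAD_FAST_LOAD_FAST a,a → push -7,-7. Stack: [-7, -7]
BINARY_OP | → -7 | -7 = -7. Stack: [-7]
STORE_FAST k → k=-7. Stack: []
LOAD_FAST_LOAD_FAST a,k → push -7,-7. Stack: [-7, -7]
BINARY_OP % → -7 % -7 = 0. Stack: [0]
STORE_FAST x → x=0. Stack: []
LOAD_CONST → push 7. Stack: [7]
LOAD_FAST a → push -7. Stack: [7, -7]
BINARY_OP + → 7 + -7 = 0. Stack: [0]
STORE_FAST w → w=0. Stack: []
LOAD_FAST b → push 14. Stack: [14]
LOAD_CONST → push 12. Stack: [14, 12]
BINARY_OP + → 14 + 12 = 26. Stack: [26]
LOAD_FAST_LOAD_FAST x,a → push 0,-7. Stack: [26, 0, -7]
BINARY_OP - → 0 - -7 = 7. Stack: [26, 7]
BINARY_OP * → 26 * 7 = 182. Stack: [182]
STORE_FAST z → z=182. Stack: []
LOAD_FAST_LOAD_FAST w,z → push 0,182. Stack: [0, 182]
BINARY_OP + → 0 + 182 = 182. Stack: [182]
LOAD_FAST b → push 14. Stack: [182, 14]
BINARY_OP * → 182 * 14 = 2548. Stack: [2548]
STORE_FAST v → v=2548. Stack: []
LOAD_FAST v → push 2548. Stack: [2548]
LOAD_CONST → push 7. Stack: [2548, 7]
BINARY_OP + → 2548 + 7 = 2555. Stack: [2555]
RETURN_VALUE → return 2555.

2555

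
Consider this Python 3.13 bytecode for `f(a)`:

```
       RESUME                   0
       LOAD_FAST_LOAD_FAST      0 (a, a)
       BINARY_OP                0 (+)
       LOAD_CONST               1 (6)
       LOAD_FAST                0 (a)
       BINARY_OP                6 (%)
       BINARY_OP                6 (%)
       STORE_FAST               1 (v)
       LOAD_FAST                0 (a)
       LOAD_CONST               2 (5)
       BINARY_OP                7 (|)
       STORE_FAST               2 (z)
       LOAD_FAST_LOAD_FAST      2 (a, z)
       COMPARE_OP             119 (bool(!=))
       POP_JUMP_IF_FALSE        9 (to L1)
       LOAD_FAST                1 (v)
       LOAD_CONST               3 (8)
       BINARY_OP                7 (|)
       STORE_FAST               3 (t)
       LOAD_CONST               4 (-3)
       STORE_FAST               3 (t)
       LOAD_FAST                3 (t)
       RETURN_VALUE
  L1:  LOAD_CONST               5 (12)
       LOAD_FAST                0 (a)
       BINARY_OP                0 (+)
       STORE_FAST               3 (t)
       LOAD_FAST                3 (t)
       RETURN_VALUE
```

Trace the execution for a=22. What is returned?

-3

LOAD_FAST_LOAD_FAST a,a → push 22,22. Stack: [22, 22]
BINARY_OP + → 22 + 22 = 44. Stack: [44]
LOAD_CONST → push 6. Stack: [44, 6]
LOAD_FAST a → push 22. Stack: [44, 6, 22]
BINARY_OP % → 6 % 22 = 6. Stack: [44, 6]
BINARY_OP % → 44 % 6 = 2. Stack: [2]
STORE_FAST v → v=2. Stack: []
LOAD_FAST a → push 22. Stack: [22]
LOAD_CONST → push 5. Stack: [22, 5]
BINARY_OP | → 22 | 5 = 23. Stack: [23]
STORE_FAST z → z=23. Stack: []
LOAD_FAST_LOAD_FAST a,z → push 22,23. Stack: [22, 23]
COMPARE_OP bool(!=) → 22 vs 23 = True. Stack: [True]
POP_JUMP_IF_FALSE → pop True; no jump. Stack: []
LOAD_FAST v → push 2. Stack: [2]
LOAD_CONST → push 8. Stack: [2, 8]
BINARY_OP | → 2 | 8 = 10. Stack: [10]
STORE_FAST t → t=10. Stack: []
LOAD_CONST → push -3. Stack: [-3]
STORE_FAST t → t=-3. Stack: []
LOAD_FAST t → push -3. Stack: [-3]
RETURN_VALUE → return -3.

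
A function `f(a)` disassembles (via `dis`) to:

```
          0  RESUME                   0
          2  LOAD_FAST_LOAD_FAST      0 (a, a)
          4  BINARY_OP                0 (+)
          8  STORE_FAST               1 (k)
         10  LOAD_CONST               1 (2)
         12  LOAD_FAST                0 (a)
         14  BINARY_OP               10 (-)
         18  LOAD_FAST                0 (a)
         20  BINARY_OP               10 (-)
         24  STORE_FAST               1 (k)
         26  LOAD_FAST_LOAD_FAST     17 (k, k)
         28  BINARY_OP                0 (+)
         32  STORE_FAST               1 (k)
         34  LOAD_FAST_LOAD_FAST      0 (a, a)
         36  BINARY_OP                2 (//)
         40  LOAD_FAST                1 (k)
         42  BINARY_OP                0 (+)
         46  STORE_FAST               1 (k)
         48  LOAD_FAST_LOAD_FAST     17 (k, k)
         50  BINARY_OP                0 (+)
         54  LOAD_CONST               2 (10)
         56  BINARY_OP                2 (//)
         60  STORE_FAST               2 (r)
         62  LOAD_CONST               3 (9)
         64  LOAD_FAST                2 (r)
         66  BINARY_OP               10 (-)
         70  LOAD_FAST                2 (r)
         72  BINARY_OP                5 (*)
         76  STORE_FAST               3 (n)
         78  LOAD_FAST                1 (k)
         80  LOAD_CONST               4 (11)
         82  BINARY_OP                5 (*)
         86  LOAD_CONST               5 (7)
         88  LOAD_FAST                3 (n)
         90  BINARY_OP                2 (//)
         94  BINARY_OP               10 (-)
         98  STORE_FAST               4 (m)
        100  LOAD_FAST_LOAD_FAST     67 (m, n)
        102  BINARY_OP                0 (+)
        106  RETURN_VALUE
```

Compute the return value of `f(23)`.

-1442

LOAD_FAST_LOAD_FAST a,a → push 23,23. Stack: [23, 23]
BINARY_OP + → 23 + 23 = 46. Stack: [46]
STORE_FAST k → k=46. Stack: []
LOAD_CONST → push 2. Stack: [2]
LOAD_FAST a → push 23. Stack: [2, 23]
BINARY_OP - → 2 - 23 = -21. Stack: [-21]
LOAD_FAST a → push 23. Stack: [-21, 23]
BINARY_OP - → -21 - 23 = -44. Stack: [-44]
STORE_FAST k → k=-44. Stack: []
LOAD_FAST_LOAD_FAST k,k → push -44,-44. Stack: [-44, -44]
BINARY_OP + → -44 + -44 = -88. Stack: [-88]
STORE_FAST k → k=-88. Stack: []
LOAD_FAST_LOAD_FAST a,a → push 23,23. Stack: [23, 23]
BINARY_OP // → 23 // 23 = 1. Stack: [1]
LOAD_FAST k → push -88. Stack: [1, -88]
BINARY_OP + → 1 + -88 = -87. Stack: [-87]
STORE_FAST k → k=-87. Stack: []
LOAD_FAST_LOAD_FAST k,k → push -87,-87. Stack: [-87, -87]
BINARY_OP + → -87 + -87 = -174. Stack: [-174]
LOAD_CONST → push 10. Stack: [-174, 10]
BINARY_OP // → -174 // 10 = -18. Stack: [-18]
STORE_FAST r → r=-18. Stack: []
LOAD_CONST → push 9. Stack: [9]
LOAD_FAST r → push -18. Stack: [9, -18]
BINARY_OP - → 9 - -18 = 27. Stack: [27]
LOAD_FAST r → push -18. Stack: [27, -18]
BINARY_OP * → 27 * -18 = -486. Stack: [-486]
STORE_FAST n → n=-486. Stack: []
LOAD_FAST k → push -87. Stack: [-87]
LOAD_CONST → push 11. Stack: [-87, 11]
BINARY_OP * → -87 * 11 = -957. Stack: [-957]
LOAD_CONST → push 7. Stack: [-957, 7]
LOAD_FAST n → push -486. Stack: [-957, 7, -486]
BINARY_OP // → 7 // -486 = -1. Stack: [-957, -1]
BINARY_OP - → -957 - -1 = -956. Stack: [-956]
STORE_FAST m → m=-956. Stack: []
LOAD_FAST_LOAD_FAST m,n → push -956,-486. Stack: [-956, -486]
BINARY_OP + → -956 + -486 = -1442. Stack: [-1442]
RETURN_VALUE → return -1442.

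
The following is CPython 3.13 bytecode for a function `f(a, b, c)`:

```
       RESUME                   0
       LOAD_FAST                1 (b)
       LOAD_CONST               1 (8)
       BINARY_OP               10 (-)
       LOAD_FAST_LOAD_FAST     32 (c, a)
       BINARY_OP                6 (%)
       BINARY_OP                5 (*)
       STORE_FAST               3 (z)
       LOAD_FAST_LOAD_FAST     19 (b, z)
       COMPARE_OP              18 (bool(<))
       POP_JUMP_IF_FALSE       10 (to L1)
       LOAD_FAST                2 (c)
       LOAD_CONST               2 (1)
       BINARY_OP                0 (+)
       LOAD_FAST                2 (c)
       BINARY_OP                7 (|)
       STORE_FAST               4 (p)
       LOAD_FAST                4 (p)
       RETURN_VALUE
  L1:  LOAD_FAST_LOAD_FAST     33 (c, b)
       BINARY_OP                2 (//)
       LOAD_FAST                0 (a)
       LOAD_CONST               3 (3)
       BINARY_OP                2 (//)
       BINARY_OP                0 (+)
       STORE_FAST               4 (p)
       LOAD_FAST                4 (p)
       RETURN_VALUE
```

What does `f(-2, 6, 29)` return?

LOAD_FAST b → push 6. Stack: [6]
LOAD_CONST → push 8. Stack: [6, 8]
BINARY_OP - → 6 - 8 = -2. Stack: [-2]
LOAD_FAST_LOAD_FAST c,a → push 29,-2. Stack: [-2, 29, -2]
BINARY_OP % → 29 % -2 = -1. Stack: [-2, -1]
BINARY_OP * → -2 * -1 = 2. Stack: [2]
STORE_FAST z → z=2. Stack: []
LOAD_FAST_LOAD_FAST b,z → push 6,2. Stack: [6, 2]
COMPARE_OP bool(<) → 6 vs 2 = False. Stack: [False]
POP_JUMP_IF_FALSE → pop False; jump. Stack: []
LOAD_FAST_LOAD_FAST c,b → push 29,6. Stack: [29, 6]
BINARY_OP // → 29 // 6 = 4. Stack: [4]
LOAD_FAST a → push -2. Stack: [4, -2]
LOAD_CONST → push 3. Stack: [4, -2, 3]
BINARY_OP // → -2 // 3 = -1. Stack: [4, -1]
BINARY_OP + → 4 + -1 = 3. Stack: [3]
STORE_FAST p → p=3. Stack: []
LOAD_FAST p → push 3. Stack: [3]
RETURN_VALUE → return 3.

3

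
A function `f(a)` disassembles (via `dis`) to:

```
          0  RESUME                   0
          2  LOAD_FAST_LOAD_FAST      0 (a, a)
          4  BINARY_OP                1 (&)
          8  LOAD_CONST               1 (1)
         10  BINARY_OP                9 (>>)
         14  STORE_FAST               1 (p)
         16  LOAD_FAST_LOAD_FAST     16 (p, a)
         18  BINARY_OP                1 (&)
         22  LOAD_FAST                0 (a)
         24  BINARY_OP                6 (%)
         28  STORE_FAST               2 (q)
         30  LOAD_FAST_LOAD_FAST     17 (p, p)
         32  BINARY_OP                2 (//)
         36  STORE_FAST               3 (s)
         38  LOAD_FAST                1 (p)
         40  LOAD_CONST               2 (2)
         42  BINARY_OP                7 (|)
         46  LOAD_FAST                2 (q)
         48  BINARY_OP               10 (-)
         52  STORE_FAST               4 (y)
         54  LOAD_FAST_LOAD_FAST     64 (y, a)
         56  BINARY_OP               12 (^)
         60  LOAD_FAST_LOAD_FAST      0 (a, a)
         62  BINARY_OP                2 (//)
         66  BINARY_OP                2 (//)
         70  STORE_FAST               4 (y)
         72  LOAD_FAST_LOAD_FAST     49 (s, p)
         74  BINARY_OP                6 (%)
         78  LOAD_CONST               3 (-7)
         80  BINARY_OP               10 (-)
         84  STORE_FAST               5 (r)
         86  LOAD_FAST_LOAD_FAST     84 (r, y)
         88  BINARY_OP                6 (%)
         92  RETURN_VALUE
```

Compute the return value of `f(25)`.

LOAD_FAST_LOAD_FAST a,a → push 25,25. Stack: [25, 25]
BINARY_OP & → 25 & 25 = 25. Stack: [25]
LOAD_CONST → push 1. Stack: [25, 1]
BINARY_OP >> → 25 >> 1 = 12. Stack: [12]
STORE_FAST p → p=12. Stack: []
LOAD_FAST_LOAD_FAST p,a → push 12,25. Stack: [12, 25]
BINARY_OP & → 12 & 25 = 8. Stack: [8]
LOAD_FAST a → push 25. Stack: [8, 25]
BINARY_OP % → 8 % 25 = 8. Stack: [8]
STORE_FAST q → q=8. Stack: []
LOAD_FAST_LOAD_FAST p,p → push 12,12. Stack: [12, 12]
BINARY_OP // → 12 // 12 = 1. Stack: [1]
STORE_FAST s → s=1. Stack: []
LOAD_FAST p → push 12. Stack: [12]
LOAD_CONST → push 2. Stack: [12, 2]
BINARY_OP | → 12 | 2 = 14. Stack: [14]
LOAD_FAST q → push 8. Stack: [14, 8]
BINARY_OP - → 14 - 8 = 6. Stack: [6]
STORE_FAST y → y=6. Stack: []
LOAD_FAST_LOAD_FAST y,a → push 6,25. Stack: [6, 25]
BINARY_OP ^ → 6 ^ 25 = 31. Stack: [31]
LOAD_FAST_LOAD_FAST a,a → push 25,25. Stack: [31, 25, 25]
BINARY_OP // → 25 // 25 = 1. Stack: [31, 1]
BINARY_OP // → 31 // 1 = 31. Stack: [31]
STORE_FAST y → y=31. Stack: []
LOAD_FAST_LOAD_FAST s,p → push 1,12. Stack: [1, 12]
BINARY_OP % → 1 % 12 = 1. Stack: [1]
LOAD_CONST → push -7. Stack: [1, -7]
BINARY_OP - → 1 - -7 = 8. Stack: [8]
STORE_FAST r → r=8. Stack: []
LOAD_FAST_LOAD_FAST r,y → push 8,31. Stack: [8, 31]
BINARY_OP % → 8 % 31 = 8. Stack: [8]
RETURN_VALUE → return 8.

8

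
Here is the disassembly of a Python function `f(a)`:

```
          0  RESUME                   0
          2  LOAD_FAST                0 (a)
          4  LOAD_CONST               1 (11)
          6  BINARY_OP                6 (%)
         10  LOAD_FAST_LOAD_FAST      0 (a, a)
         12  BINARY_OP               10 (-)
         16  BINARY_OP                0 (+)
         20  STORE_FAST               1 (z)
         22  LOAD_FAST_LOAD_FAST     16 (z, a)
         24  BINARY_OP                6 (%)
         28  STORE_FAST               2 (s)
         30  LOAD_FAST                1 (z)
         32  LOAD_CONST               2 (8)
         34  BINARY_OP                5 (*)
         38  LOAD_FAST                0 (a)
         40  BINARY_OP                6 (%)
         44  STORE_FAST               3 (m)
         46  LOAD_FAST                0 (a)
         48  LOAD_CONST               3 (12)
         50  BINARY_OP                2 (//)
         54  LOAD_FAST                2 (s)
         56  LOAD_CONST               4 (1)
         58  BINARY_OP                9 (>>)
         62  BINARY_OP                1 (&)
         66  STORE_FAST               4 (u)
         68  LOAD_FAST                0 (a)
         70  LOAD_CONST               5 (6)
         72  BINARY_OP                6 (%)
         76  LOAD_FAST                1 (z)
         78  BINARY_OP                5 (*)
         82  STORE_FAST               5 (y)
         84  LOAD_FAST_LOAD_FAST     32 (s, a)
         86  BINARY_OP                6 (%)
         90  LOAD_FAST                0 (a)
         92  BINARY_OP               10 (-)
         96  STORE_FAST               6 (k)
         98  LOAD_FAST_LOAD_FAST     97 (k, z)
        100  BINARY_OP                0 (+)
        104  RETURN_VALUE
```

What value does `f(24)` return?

LOAD_FAST a → push 24. Stack: [24]
LOAD_CONST → push 11. Stack: [24, 11]
BINARY_OP % → 24 % 11 = 2. Stack: [2]
LOAD_FAST_LOAD_FAST a,a → push 24,24. Stack: [2, 24, 24]
BINARY_OP - → 24 - 24 = 0. Stack: [2, 0]
BINARY_OP + → 2 + 0 = 2. Stack: [2]
STORE_FAST z → z=2. Stack: []
LOAD_FAST_LOAD_FAST z,a → push 2,24. Stack: [2, 24]
BINARY_OP % → 2 % 24 = 2. Stack: [2]
STORE_FAST s → s=2. Stack: []
LOAD_FAST z → push 2. Stack: [2]
LOAD_CONST → push 8. Stack: [2, 8]
BINARY_OP * → 2 * 8 = 16. Stack: [16]
LOAD_FAST a → push 24. Stack: [16, 24]
BINARY_OP % → 16 % 24 = 16. Stack: [16]
STORE_FAST m → m=16. Stack: []
LOAD_FAST a → push 24. Stack: [24]
LOAD_CONST → push 12. Stack: [24, 12]
BINARY_OP // → 24 // 12 = 2. Stack: [2]
LOAD_FAST s → push 2. Stack: [2, 2]
LOAD_CONST → push 1. Stack: [2, 2, 1]
BINARY_OP >> → 2 >> 1 = 1. Stack: [2, 1]
BINARY_OP & → 2 & 1 = 0. Stack: [0]
STORE_FAST u → u=0. Stack: []
LOAD_FAST a → push 24. Stack: [24]
LOAD_CONST → push 6. Stack: [24, 6]
BINARY_OP % → 24 % 6 = 0. Stack: [0]
LOAD_FAST z → push 2. Stack: [0, 2]
BINARY_OP * → 0 * 2 = 0. Stack: [0]
STORE_FAST y → y=0. Stack: []
LOAD_FAST_LOAD_FAST s,a → push 2,24. Stack: [2, 24]
BINARY_OP % → 2 % 24 = 2. Stack: [2]
LOAD_FAST a → push 24. Stack: [2, 24]
BINARY_OP - → 2 - 24 = -22. Stack: [-22]
STORE_FAST k → k=-22. Stack: []
LOAD_FAST_LOAD_FAST k,z → push -22,2. Stack: [-22, 2]
BINARY_OP + → -22 + 2 = -20. Stack: [-20]
RETURN_VALUE → return -20.

-20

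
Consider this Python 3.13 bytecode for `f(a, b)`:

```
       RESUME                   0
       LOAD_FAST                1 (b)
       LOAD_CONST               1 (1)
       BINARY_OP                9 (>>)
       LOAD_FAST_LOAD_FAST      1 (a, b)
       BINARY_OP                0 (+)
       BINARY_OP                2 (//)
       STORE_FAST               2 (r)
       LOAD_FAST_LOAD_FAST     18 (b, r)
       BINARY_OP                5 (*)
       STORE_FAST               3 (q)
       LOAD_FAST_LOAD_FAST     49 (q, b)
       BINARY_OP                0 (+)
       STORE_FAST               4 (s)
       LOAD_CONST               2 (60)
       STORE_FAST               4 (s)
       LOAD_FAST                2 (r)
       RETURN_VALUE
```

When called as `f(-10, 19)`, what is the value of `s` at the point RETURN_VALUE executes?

60

LOAD_FAST b → push 19. Stack: [19]
LOAD_CONST → push 1. Stack: [19, 1]
BINARY_OP >> → 19 >> 1 = 9. Stack: [9]
LOAD_FAST_LOAD_FAST a,b → push -10,19. Stack: [9, -10, 19]
BINARY_OP + → -10 + 19 = 9. Stack: [9, 9]
BINARY_OP // → 9 // 9 = 1. Stack: [1]
STORE_FAST r → r=1. Stack: []
LOAD_FAST_LOAD_FAST b,r → push 19,1. Stack: [19, 1]
BINARY_OP * → 19 * 1 = 19. Stack: [19]
STORE_FAST q → q=19. Stack: []
LOAD_FAST_LOAD_FAST q,b → push 19,19. Stack: [19, 19]
BINARY_OP + → 19 + 19 = 38. Stack: [38]
STORE_FAST s → s=38. Stack: []
LOAD_CONST → push 60. Stack: [60]
STORE_FAST s → s=60. Stack: []
LOAD_FAST r → push 1. Stack: [1]
RETURN_VALUE → return 1.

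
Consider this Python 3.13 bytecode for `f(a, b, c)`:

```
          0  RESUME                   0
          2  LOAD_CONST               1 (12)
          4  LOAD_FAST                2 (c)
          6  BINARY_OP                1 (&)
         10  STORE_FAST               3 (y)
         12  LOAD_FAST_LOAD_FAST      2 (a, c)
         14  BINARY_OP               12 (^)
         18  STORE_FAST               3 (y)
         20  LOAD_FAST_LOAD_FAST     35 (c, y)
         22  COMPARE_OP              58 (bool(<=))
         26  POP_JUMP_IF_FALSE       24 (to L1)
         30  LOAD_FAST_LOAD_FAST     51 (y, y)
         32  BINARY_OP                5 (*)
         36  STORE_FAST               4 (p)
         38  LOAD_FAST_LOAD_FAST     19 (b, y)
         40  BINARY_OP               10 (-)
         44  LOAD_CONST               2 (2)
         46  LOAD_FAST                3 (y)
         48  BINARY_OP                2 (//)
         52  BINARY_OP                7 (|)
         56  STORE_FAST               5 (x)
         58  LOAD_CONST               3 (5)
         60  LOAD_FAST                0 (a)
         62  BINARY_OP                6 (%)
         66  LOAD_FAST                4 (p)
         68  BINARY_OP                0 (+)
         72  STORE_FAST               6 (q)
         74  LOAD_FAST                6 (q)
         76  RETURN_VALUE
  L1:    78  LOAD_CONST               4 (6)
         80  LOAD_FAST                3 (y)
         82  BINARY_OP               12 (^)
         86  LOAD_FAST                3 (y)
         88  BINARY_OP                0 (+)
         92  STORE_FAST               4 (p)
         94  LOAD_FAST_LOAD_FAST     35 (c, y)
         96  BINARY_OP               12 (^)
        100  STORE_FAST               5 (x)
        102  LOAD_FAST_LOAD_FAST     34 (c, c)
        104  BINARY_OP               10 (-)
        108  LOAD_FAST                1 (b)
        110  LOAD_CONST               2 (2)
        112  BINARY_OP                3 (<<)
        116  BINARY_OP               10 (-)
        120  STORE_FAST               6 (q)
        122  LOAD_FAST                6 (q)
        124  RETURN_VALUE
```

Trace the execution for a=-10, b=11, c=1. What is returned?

LOAD_CONST → push 12. Stack: [12]
LOAD_FAST c → push 1. Stack: [12, 1]
BINARY_OP & → 12 & 1 = 0. Stack: [0]
STORE_FAST y → y=0. Stack: []
LOAD_FAST_LOAD_FAST a,c → push -10,1. Stack: [-10, 1]
BINARY_OP ^ → -10 ^ 1 = -9. Stack: [-9]
STORE_FAST y → y=-9. Stack: []
LOAD_FAST_LOAD_FAST c,y → push 1,-9. Stack: [1, -9]
COMPARE_OP bool(<=) → 1 vs -9 = False. Stack: [False]
POP_JUMP_IF_FALSE → pop False; jump. Stack: []
LOAD_CONST → push 6. Stack: [6]
LOAD_FAST y → push -9. Stack: [6, -9]
BINARY_OP ^ → 6 ^ -9 = -15. Stack: [-15]
LOAD_FAST y → push -9. Stack: [-15, -9]
BINARY_OP + → -15 + -9 = -24. Stack: [-24]
STORE_FAST p → p=-24. Stack: []
LOAD_FAST_LOAD_FAST c,y → push 1,-9. Stack: [1, -9]
BINARY_OP ^ → 1 ^ -9 = -10. Stack: [-10]
STORE_FAST x → x=-10. Stack: []
LOAD_FAST_LOAD_FAST c,c → push 1,1. Stack: [1, 1]
BINARY_OP - → 1 - 1 = 0. Stack: [0]
LOAD_FAST b → push 11. Stack: [0, 11]
LOAD_CONST → push 2. Stack: [0, 11, 2]
BINARY_OP << → 11 << 2 = 44. Stack: [0, 44]
BINARY_OP - → 0 - 44 = -44. Stack: [-44]
STORE_FAST q → q=-44. Stack: []
LOAD_FAST q → push -44. Stack: [-44]
RETURN_VALUE → return -44.

-44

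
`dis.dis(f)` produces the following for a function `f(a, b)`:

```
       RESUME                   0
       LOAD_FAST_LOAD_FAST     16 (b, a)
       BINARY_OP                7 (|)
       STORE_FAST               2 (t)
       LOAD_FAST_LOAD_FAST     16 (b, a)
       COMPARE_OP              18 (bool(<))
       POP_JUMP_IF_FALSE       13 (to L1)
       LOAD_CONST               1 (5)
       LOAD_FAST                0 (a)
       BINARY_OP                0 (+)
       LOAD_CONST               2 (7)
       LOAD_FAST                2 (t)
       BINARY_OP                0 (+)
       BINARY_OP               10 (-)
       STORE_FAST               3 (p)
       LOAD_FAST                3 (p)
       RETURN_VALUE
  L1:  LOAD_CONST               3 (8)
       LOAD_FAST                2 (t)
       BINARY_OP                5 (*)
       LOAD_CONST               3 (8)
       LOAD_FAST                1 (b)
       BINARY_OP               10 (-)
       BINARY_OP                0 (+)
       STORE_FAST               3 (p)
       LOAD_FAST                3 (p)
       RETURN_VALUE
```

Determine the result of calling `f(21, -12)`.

30

LOAD_FAST_LOAD_FAST b,a → push -12,21. Stack: [-12, 21]
BINARY_OP | → -12 | 21 = -11. Stack: [-11]
STORE_FAST t → t=-11. Stack: []
LOAD_FAST_LOAD_FAST b,a → push -12,21. Stack: [-12, 21]
COMPARE_OP bool(<) → -12 vs 21 = True. Stack: [True]
POP_JUMP_IF_FALSE → pop True; no jump. Stack: []
LOAD_CONST → push 5. Stack: [5]
LOAD_FAST a → push 21. Stack: [5, 21]
BINARY_OP + → 5 + 21 = 26. Stack: [26]
LOAD_CONST → push 7. Stack: [26, 7]
LOAD_FAST t → push -11. Stack: [26, 7, -11]
BINARY_OP + → 7 + -11 = -4. Stack: [26, -4]
BINARY_OP - → 26 - -4 = 30. Stack: [30]
STORE_FAST p → p=30. Stack: []
LOAD_FAST p → push 30. Stack: [30]
RETURN_VALUE → return 30.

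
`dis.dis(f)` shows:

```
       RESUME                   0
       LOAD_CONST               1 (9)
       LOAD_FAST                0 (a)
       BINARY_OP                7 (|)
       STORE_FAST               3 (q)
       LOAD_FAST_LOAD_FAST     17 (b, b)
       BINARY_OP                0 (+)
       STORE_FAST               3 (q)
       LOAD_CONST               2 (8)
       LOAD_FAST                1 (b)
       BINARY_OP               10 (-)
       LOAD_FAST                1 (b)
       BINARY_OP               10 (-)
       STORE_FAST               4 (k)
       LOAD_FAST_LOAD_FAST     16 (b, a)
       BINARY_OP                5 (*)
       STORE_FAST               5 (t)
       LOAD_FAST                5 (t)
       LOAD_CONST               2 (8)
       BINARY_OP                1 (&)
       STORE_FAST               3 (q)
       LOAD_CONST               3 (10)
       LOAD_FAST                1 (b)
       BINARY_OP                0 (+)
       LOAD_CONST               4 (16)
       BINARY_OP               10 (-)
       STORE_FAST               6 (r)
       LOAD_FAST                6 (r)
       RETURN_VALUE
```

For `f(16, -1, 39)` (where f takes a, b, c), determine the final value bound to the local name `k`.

10

LOAD_CONST → push 9. Stack: [9]
LOAD_FAST a → push 16. Stack: [9, 16]
BINARY_OP | → 9 | 16 = 25. Stack: [25]
STORE_FAST q → q=25. Stack: []
LOAD_FAST_LOAD_FAST b,b → push -1,-1. Stack: [-1, -1]
BINARY_OP + → -1 + -1 = -2. Stack: [-2]
STORE_FAST q → q=-2. Stack: []
LOAD_CONST → push 8. Stack: [8]
LOAD_FAST b → push -1. Stack: [8, -1]
BINARY_OP - → 8 - -1 = 9. Stack: [9]
LOAD_FAST b → push -1. Stack: [9, -1]
BINARY_OP - → 9 - -1 = 10. Stack: [10]
STORE_FAST k → k=10. Stack: []
LOAD_FAST_LOAD_FAST b,a → push -1,16. Stack: [-1, 16]
BINARY_OP * → -1 * 16 = -16. Stack: [-16]
STORE_FAST t → t=-16. Stack: []
LOAD_FAST t → push -16. Stack: [-16]
LOAD_CONST → push 8. Stack: [-16, 8]
BINARY_OP & → -16 & 8 = 0. Stack: [0]
STORE_FAST q → q=0. Stack: []
LOAD_CONST → push 10. Stack: [10]
LOAD_FAST b → push -1. Stack: [10, -1]
BINARY_OP + → 10 + -1 = 9. Stack: [9]
LOAD_CONST → push 16. Stack: [9, 16]
BINARY_OP - → 9 - 16 = -7. Stack: [-7]
STORE_FAST r → r=-7. Stack: []
LOAD_FAST r → push -7. Stack: [-7]
RETURN_VALUE → return -7.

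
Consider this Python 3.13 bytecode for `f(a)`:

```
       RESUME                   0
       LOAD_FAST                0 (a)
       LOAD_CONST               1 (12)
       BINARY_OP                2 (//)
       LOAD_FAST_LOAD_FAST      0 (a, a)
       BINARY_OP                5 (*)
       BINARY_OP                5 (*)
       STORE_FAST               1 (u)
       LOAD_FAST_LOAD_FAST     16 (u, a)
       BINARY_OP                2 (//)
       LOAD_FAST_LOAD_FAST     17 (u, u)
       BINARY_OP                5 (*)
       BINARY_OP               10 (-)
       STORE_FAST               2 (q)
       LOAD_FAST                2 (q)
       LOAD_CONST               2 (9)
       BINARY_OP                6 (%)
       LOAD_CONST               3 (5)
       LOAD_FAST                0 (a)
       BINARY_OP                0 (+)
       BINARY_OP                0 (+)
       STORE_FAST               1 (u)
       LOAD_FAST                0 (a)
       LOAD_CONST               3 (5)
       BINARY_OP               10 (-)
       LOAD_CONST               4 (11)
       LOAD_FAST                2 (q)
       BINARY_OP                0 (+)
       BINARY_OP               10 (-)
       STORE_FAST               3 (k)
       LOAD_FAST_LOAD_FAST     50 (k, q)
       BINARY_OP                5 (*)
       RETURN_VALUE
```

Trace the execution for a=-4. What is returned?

LOAD_FAST a → push -4. Stack: [-4]
LOAD_CONST → push 12. Stack: [-4, 12]
BINARY_OP // → -4 // 12 = -1. Stack: [-1]
LOAD_FAST_LOAD_FAST a,a → push -4,-4. Stack: [-1, -4, -4]
BINARY_OP * → -4 * -4 = 16. Stack: [-1, 16]
BINARY_OP * → -1 * 16 = -16. Stack: [-16]
STORE_FAST u → u=-16. Stack: []
LOAD_FAST_LOAD_FAST u,a → push -16,-4. Stack: [-16, -4]
BINARY_OP // → -16 // -4 = 4. Stack: [4]
LOAD_FAST_LOAD_FAST u,u → push -16,-16. Stack: [4, -16, -16]
BINARY_OP * → -16 * -16 = 256. Stack: [4, 256]
BINARY_OP - → 4 - 256 = -252. Stack: [-252]
STORE_FAST q → q=-252. Stack: []
LOAD_FAST q → push -252. Stack: [-252]
LOAD_CONST → push 9. Stack: [-252, 9]
BINARY_OP % → -252 % 9 = 0. Stack: [0]
LOAD_CONST → push 5. Stack: [0, 5]
LOAD_FAST a → push -4. Stack: [0, 5, -4]
BINARY_OP + → 5 + -4 = 1. Stack: [0, 1]
BINARY_OP + → 0 + 1 = 1. Stack: [1]
STORE_FAST u → u=1. Stack: []
LOAD_FAST a → push -4. Stack: [-4]
LOAD_CONST → push 5. Stack: [-4, 5]
BINARY_OP - → -4 - 5 = -9. Stack: [-9]
LOAD_CONST → push 11. Stack: [-9, 11]
LOAD_FAST q → push -252. Stack: [-9, 11, -252]
BINARY_OP + → 11 + -252 = -241. Stack: [-9, -241]
BINARY_OP - → -9 - -241 = 232. Stack: [232]
STORE_FAST k → k=232. Stack: []
LOAD_FAST_LOAD_FAST k,q → push 232,-252. Stack: [232, -252]
BINARY_OP * → 232 * -252 = -58464. Stack: [-58464]
RETURN_VALUE → return -58464.

-58464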